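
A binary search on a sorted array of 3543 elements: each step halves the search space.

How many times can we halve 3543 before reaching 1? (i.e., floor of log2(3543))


3543 / 2 = 1771
1771 / 2 = 885
885 / 2 = 442
442 / 2 = 221
221 / 2 = 110
110 / 2 = 55
55 / 2 = 27
27 / 2 = 13
13 / 2 = 6
6 / 2 = 3
3 / 2 = 1
Reached 1 after 11 halvings

11


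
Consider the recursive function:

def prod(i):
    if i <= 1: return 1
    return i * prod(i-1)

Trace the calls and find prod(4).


prod(4)
= 4 * prod(3)
= 4 * 3 * prod(2)
= 4 * 3 * 2 * prod(1)
= 4 * 3 * 2 * 1
= 24

24


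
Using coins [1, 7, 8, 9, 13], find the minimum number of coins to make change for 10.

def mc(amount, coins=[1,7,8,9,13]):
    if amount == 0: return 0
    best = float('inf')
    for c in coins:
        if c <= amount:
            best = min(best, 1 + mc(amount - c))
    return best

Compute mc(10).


Building up with DP:
mc(0) = 0
mc(1) = min(1+mc(0)=1+0=1) = 1
mc(2) = min(1+mc(1)=1+1=2) = 2
mc(3) = min(1+mc(2)=1+2=3) = 3
mc(4) = min(1+mc(3)=1+3=4) = 4
mc(5) = min(1+mc(4)=1+4=5) = 5
mc(6) = min(1+mc(5)=1+5=6) = 6
mc(7) = min(1+mc(6)=1+6=7, 1+mc(0)=1+0=1) = 1
mc(8) = min(1+mc(7)=1+1=2, 1+mc(1)=1+1=2, 1+mc(0)=1+0=1) = 1
mc(9) = min(1+mc(8)=1+1=2, 1+mc(2)=1+2=3, 1+mc(1)=1+1=2, 1+mc(0)=1+0=1) = 1
mc(10) = min(1+mc(9)=1+1=2, 1+mc(3)=1+3=4, 1+mc(2)=1+2=3, 1+mc(1)=1+1=2) = 2

2


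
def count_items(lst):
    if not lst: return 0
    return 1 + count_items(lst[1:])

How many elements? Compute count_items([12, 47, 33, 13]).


count_items([12, 47, 33, 13]) = 1 + count_items([47, 33, 13])
count_items([47, 33, 13]) = 1 + count_items([33, 13])
count_items([33, 13]) = 1 + count_items([13])
count_items([13]) = 1 + count_items([])
count_items([]) = 0  (base case)
Unwinding: 1 + 1 + 1 + 1 + 0 = 4

4


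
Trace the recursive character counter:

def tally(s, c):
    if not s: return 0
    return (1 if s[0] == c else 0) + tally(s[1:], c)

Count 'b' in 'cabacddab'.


s[0]='c' != 'b' -> 0
s[0]='a' != 'b' -> 0
s[0]='b' == 'b' -> 1
s[0]='a' != 'b' -> 0
s[0]='c' != 'b' -> 0
s[0]='d' != 'b' -> 0
s[0]='d' != 'b' -> 0
s[0]='a' != 'b' -> 0
s[0]='b' == 'b' -> 1
Sum: 0 + 0 + 1 + 0 + 0 + 0 + 0 + 0 + 1 = 2

2


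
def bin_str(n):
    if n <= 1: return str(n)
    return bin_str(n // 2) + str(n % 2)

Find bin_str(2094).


bin_str(2094) = bin_str(1047) + '0'
bin_str(1047) = bin_str(523) + '1'
bin_str(523) = bin_str(261) + '1'
bin_str(261) = bin_str(130) + '1'
bin_str(130) = bin_str(65) + '0'
bin_str(65) = bin_str(32) + '1'
bin_str(32) = bin_str(16) + '0'
bin_str(16) = bin_str(8) + '0'
bin_str(8) = bin_str(4) + '0'
bin_str(4) = bin_str(2) + '0'
bin_str(2) = bin_str(1) + '0'
bin_str(1) = '1'  (base case)
Concatenating: '1' + '0' + '0' + '0' + '0' + '0' + '1' + '0' + '1' + '1' + '1' + '0' = '100000101110'

100000101110


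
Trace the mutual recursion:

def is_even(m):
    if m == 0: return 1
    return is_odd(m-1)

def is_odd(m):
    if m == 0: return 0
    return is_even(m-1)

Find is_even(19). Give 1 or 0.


is_even(19) = is_odd(18)
is_odd(18) = is_even(17)
is_even(17) = is_odd(16)
is_odd(16) = is_even(15)
is_even(15) = is_odd(14)
is_odd(14) = is_even(13)
is_even(13) = is_odd(12)
is_odd(12) = is_even(11)
is_even(11) = is_odd(10)
is_odd(10) = is_even(9)
is_even(9) = is_odd(8)
is_odd(8) = is_even(7)
is_even(7) = is_odd(6)
is_odd(6) = is_even(5)
is_even(5) = is_odd(4)
is_odd(4) = is_even(3)
is_even(3) = is_odd(2)
is_odd(2) = is_even(1)
is_even(1) = is_odd(0)
is_odd(0) = 0  (base case)
Result: 0

0


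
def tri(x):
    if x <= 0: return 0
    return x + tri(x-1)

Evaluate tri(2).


tri(2)
= 2 + 1 + tri(0)
= 2 + 1 + 0
= 3

3


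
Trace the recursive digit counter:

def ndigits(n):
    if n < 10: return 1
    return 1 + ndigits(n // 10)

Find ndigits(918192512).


ndigits(918192512) = 1 + ndigits(91819251)
ndigits(91819251) = 1 + ndigits(9181925)
ndigits(9181925) = 1 + ndigits(918192)
ndigits(918192) = 1 + ndigits(91819)
ndigits(91819) = 1 + ndigits(9181)
ndigits(9181) = 1 + ndigits(918)
ndigits(918) = 1 + ndigits(91)
ndigits(91) = 1 + ndigits(9)
ndigits(9) = 1  (base case: 9 < 10)
Unwinding: 1 + 1 + 1 + 1 + 1 + 1 + 1 + 1 + 1 = 9

9


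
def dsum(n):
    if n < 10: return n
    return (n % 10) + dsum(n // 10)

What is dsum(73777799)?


dsum(73777799) = 9 + dsum(7377779)
dsum(7377779) = 9 + dsum(737777)
dsum(737777) = 7 + dsum(73777)
dsum(73777) = 7 + dsum(7377)
dsum(7377) = 7 + dsum(737)
dsum(737) = 7 + dsum(73)
dsum(73) = 3 + dsum(7)
dsum(7) = 7  (base case)
Total: 9 + 9 + 7 + 7 + 7 + 7 + 3 + 7 = 56

56


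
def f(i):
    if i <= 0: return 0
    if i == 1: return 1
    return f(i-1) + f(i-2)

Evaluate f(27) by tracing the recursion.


Computing f(27) bottom-up:
f(0) = 0
f(1) = 1
f(2) = f(1) + f(0) = 1 + 0 = 1
f(3) = f(2) + f(1) = 1 + 1 = 2
f(4) = f(3) + f(2) = 2 + 1 = 3
f(5) = f(4) + f(3) = 3 + 2 = 5
f(6) = f(5) + f(4) = 5 + 3 = 8
f(7) = f(6) + f(5) = 8 + 5 = 13
f(8) = f(7) + f(6) = 13 + 8 = 21
f(9) = f(8) + f(7) = 21 + 13 = 34
f(10) = f(9) + f(8) = 34 + 21 = 55
f(11) = f(10) + f(9) = 55 + 34 = 89
f(12) = f(11) + f(10) = 89 + 55 = 144
f(13) = f(12) + f(11) = 144 + 89 = 233
f(14) = f(13) + f(12) = 233 + 144 = 377
f(15) = f(14) + f(13) = 377 + 233 = 610
f(16) = f(15) + f(14) = 610 + 377 = 987
f(17) = f(16) + f(15) = 987 + 610 = 1597
f(18) = f(17) + f(16) = 1597 + 987 = 2584
f(19) = f(18) + f(17) = 2584 + 1597 = 4181
f(20) = f(19) + f(18) = 4181 + 2584 = 6765
f(21) = f(20) + f(19) = 6765 + 4181 = 10946
f(22) = f(21) + f(20) = 10946 + 6765 = 17711
f(23) = f(22) + f(21) = 17711 + 10946 = 28657
f(24) = f(23) + f(22) = 28657 + 17711 = 46368
f(25) = f(24) + f(23) = 46368 + 28657 = 75025
f(26) = f(25) + f(24) = 75025 + 46368 = 121393
f(27) = f(26) + f(25) = 121393 + 75025 = 196418

196418


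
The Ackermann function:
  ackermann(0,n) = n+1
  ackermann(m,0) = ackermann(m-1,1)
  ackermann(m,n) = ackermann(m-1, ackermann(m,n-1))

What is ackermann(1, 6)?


ackermann(1, 6) = ackermann(0, ackermann(1, 5))
  ackermann(1, 5) = ackermann(0, ackermann(1, 4))
    ackermann(1, 4) = ackermann(0, ackermann(1, 3))
      ackermann(1, 3) = ackermann(0, ackermann(1, 2))
        ackermann(1, 2) = ackermann(0, ackermann(1, 1))
          ackermann(1, 1) = ackermann(0, ackermann(1, 0))
          ackermann(1, 0) = ackermann(0, 1)
          ackermann(0, 1) = 2
            = ackermann(0, 2)
          ackermann(0, 2) = 3
          = ackermann(0, 3)
          ackermann(0, 3) = 4
        = ackermann(0, 4)
        ackermann(0, 4) = 5
      = ackermann(0, 5)
      ackermann(0, 5) = 6
    = ackermann(0, 6)
    ackermann(0, 6) = 7
  = ackermann(0, 7)
  ackermann(0, 7) = 8
Result: ackermann(1, 6) = 8

8


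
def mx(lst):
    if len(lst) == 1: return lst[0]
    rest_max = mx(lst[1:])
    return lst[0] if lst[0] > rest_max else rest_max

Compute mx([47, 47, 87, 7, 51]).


mx([47, 47, 87, 7, 51]): compare 47 with mx([47, 87, 7, 51])
mx([47, 87, 7, 51]): compare 47 with mx([87, 7, 51])
mx([87, 7, 51]): compare 87 with mx([7, 51])
mx([7, 51]): compare 7 with mx([51])
mx([51]) = 51  (base case)
Compare 7 with 51 -> 51
Compare 87 with 51 -> 87
Compare 47 with 87 -> 87
Compare 47 with 87 -> 87

87


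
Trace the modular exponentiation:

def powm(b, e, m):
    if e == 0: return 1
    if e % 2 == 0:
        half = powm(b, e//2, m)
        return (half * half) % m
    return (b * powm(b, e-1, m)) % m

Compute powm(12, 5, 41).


powm(12, 5, 41): e is odd, compute powm(12, 4, 41)
  powm(12, 4, 41): e is even, compute powm(12, 2, 41)
    powm(12, 2, 41): e is even, compute powm(12, 1, 41)
      powm(12, 1, 41): e is odd, compute powm(12, 0, 41)
        powm(12, 0, 41) = 1
      (12 * 1) % 41 = 12
    half=12, (12*12) % 41 = 21
  half=21, (21*21) % 41 = 31
(12 * 31) % 41 = 3

3


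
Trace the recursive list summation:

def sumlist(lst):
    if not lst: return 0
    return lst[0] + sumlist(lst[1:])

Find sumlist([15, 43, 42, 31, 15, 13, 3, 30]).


sumlist([15, 43, 42, 31, 15, 13, 3, 30]) = 15 + sumlist([43, 42, 31, 15, 13, 3, 30])
sumlist([43, 42, 31, 15, 13, 3, 30]) = 43 + sumlist([42, 31, 15, 13, 3, 30])
sumlist([42, 31, 15, 13, 3, 30]) = 42 + sumlist([31, 15, 13, 3, 30])
sumlist([31, 15, 13, 3, 30]) = 31 + sumlist([15, 13, 3, 30])
sumlist([15, 13, 3, 30]) = 15 + sumlist([13, 3, 30])
sumlist([13, 3, 30]) = 13 + sumlist([3, 30])
sumlist([3, 30]) = 3 + sumlist([30])
sumlist([30]) = 30 + sumlist([])
sumlist([]) = 0  (base case)
Total: 15 + 43 + 42 + 31 + 15 + 13 + 3 + 30 + 0 = 192

192


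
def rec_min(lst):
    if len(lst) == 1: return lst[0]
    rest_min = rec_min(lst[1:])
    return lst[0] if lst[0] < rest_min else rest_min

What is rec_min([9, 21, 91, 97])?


rec_min([9, 21, 91, 97]): compare 9 with rec_min([21, 91, 97])
rec_min([21, 91, 97]): compare 21 with rec_min([91, 97])
rec_min([91, 97]): compare 91 with rec_min([97])
rec_min([97]) = 97  (base case)
Compare 91 with 97 -> 91
Compare 21 with 91 -> 21
Compare 9 with 21 -> 9

9


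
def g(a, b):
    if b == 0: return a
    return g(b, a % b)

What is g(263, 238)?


g(263, 238) = g(238, 25)
g(238, 25) = g(25, 13)
g(25, 13) = g(13, 12)
g(13, 12) = g(12, 1)
g(12, 1) = g(1, 0)
g(1, 0) = 1  (base case)

1


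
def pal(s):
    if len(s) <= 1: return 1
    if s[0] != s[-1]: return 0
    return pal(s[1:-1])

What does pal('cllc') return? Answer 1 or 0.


pal('cllc'): s[0]='c' == s[-1]='c' -> check pal('ll')
pal('ll'): s[0]='l' == s[-1]='l' -> check pal('')
pal(''): len <= 1 -> return 1  (base case)
Result: 1 (palindrome)

1


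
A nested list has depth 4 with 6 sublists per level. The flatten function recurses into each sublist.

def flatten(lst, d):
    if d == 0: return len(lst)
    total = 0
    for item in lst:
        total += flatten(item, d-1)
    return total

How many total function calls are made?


At depth 0 (root): 1 call
At depth 1: each of 1 parents calls flatten on 6 children = 6 calls
At depth 2: each of 6 parents calls flatten on 6 children = 36 calls
At depth 3: each of 36 parents calls flatten on 6 children = 216 calls
At depth 4: each of 216 parents calls flatten on 6 children = 1296 calls
Total: 1 + 6 + 36 + 216 + 1296 = 1555

1555


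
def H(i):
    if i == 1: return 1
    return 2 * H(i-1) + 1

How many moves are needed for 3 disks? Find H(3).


H(3) = 2 * H(2) + 1
H(2) = 2 * H(1) + 1
H(1) = 1  (base case)
H(2) = 2 * 1 + 1 = 3
H(3) = 2 * 3 + 1 = 7

7


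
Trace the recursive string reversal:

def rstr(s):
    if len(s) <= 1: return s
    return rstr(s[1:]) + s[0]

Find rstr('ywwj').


rstr('ywwj') = rstr('wwj') + 'y'
rstr('wwj') = rstr('wj') + 'w'
rstr('wj') = rstr('j') + 'w'
rstr('j') = 'j'  (base case)
Concatenating: 'j' + 'w' + 'w' + 'y' = 'jwwy'

jwwy


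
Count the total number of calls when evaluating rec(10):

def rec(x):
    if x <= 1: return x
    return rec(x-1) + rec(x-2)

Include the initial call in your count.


Let C(n) = total calls for rec(n)
C(0) = 1, C(1) = 1
C(2) = 1 + C(1) + C(0) = 1 + 1 + 1 = 3
C(3) = 1 + C(2) + C(1) = 1 + 3 + 1 = 5
C(4) = 1 + C(3) + C(2) = 1 + 5 + 3 = 9
C(5) = 1 + C(4) + C(3) = 1 + 9 + 5 = 15
C(6) = 1 + C(5) + C(4) = 1 + 15 + 9 = 25
C(7) = 1 + C(6) + C(5) = 1 + 25 + 15 = 41
C(8) = 1 + C(7) + C(6) = 1 + 41 + 25 = 67
C(9) = 1 + C(8) + C(7) = 1 + 67 + 41 = 109
C(10) = 1 + C(9) + C(8) = 1 + 109 + 67 = 177

177


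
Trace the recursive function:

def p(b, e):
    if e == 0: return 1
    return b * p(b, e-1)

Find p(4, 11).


p(4, 11)
= 4 * p(4, 10)
= 4 * 4 * p(4, 9)
= 4 * 4 * 4 * p(4, 8)
= 4 * 4 * 4 * 4 * p(4, 7)
= 4 * 4 * 4 * 4 * 4 * p(4, 6)
= 4 * 4 * 4 * 4 * 4 * 4 * p(4, 5)
= 4 * 4 * 4 * 4 * 4 * 4 * 4 * p(4, 4)
= 4 * 4 * 4 * 4 * 4 * 4 * 4 * 4 * p(4, 3)
= 4 * 4 * 4 * 4 * 4 * 4 * 4 * 4 * 4 * p(4, 2)
= 4 * 4 * 4 * 4 * 4 * 4 * 4 * 4 * 4 * 4 * p(4, 1)
= 4 * 4 * 4 * 4 * 4 * 4 * 4 * 4 * 4 * 4 * 4 * p(4, 0)
= 4 * 4 * 4 * 4 * 4 * 4 * 4 * 4 * 4 * 4 * 4 * 1
= 4194304

4194304


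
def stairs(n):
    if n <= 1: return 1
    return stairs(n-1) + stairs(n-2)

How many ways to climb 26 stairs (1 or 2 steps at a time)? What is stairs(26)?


Building up from base cases:
stairs(0) = 1
stairs(1) = 1
stairs(2) = stairs(1) + stairs(0) = 1 + 1 = 2
stairs(3) = stairs(2) + stairs(1) = 2 + 1 = 3
stairs(4) = stairs(3) + stairs(2) = 3 + 2 = 5
stairs(5) = stairs(4) + stairs(3) = 5 + 3 = 8
stairs(6) = stairs(5) + stairs(4) = 8 + 5 = 13
stairs(7) = stairs(6) + stairs(5) = 13 + 8 = 21
stairs(8) = stairs(7) + stairs(6) = 21 + 13 = 34
stairs(9) = stairs(8) + stairs(7) = 34 + 21 = 55
stairs(10) = stairs(9) + stairs(8) = 55 + 34 = 89
stairs(11) = stairs(10) + stairs(9) = 89 + 55 = 144
stairs(12) = stairs(11) + stairs(10) = 144 + 89 = 233
stairs(13) = stairs(12) + stairs(11) = 233 + 144 = 377
stairs(14) = stairs(13) + stairs(12) = 377 + 233 = 610
stairs(15) = stairs(14) + stairs(13) = 610 + 377 = 987
stairs(16) = stairs(15) + stairs(14) = 987 + 610 = 1597
stairs(17) = stairs(16) + stairs(15) = 1597 + 987 = 2584
stairs(18) = stairs(17) + stairs(16) = 2584 + 1597 = 4181
stairs(19) = stairs(18) + stairs(17) = 4181 + 2584 = 6765
stairs(20) = stairs(19) + stairs(18) = 6765 + 4181 = 10946
stairs(21) = stairs(20) + stairs(19) = 10946 + 6765 = 17711
stairs(22) = stairs(21) + stairs(20) = 17711 + 10946 = 28657
stairs(23) = stairs(22) + stairs(21) = 28657 + 17711 = 46368
stairs(24) = stairs(23) + stairs(22) = 46368 + 28657 = 75025
stairs(25) = stairs(24) + stairs(23) = 75025 + 46368 = 121393
stairs(26) = stairs(25) + stairs(24) = 121393 + 75025 = 196418

196418


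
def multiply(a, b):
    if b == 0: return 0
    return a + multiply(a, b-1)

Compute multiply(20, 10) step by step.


multiply(20, 10) = 20 + multiply(20, 9)
multiply(20, 9) = 20 + multiply(20, 8)
multiply(20, 8) = 20 + multiply(20, 7)
multiply(20, 7) = 20 + multiply(20, 6)
multiply(20, 6) = 20 + multiply(20, 5)
multiply(20, 5) = 20 + multiply(20, 4)
multiply(20, 4) = 20 + multiply(20, 3)
multiply(20, 3) = 20 + multiply(20, 2)
multiply(20, 2) = 20 + multiply(20, 1)
multiply(20, 1) = 20 + multiply(20, 0)
multiply(20, 0) = 0  (base case)
Total: 20 + 20 + 20 + 20 + 20 + 20 + 20 + 20 + 20 + 20 + 0 = 200

200


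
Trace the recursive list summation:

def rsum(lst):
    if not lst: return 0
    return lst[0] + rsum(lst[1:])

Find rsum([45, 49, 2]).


rsum([45, 49, 2]) = 45 + rsum([49, 2])
rsum([49, 2]) = 49 + rsum([2])
rsum([2]) = 2 + rsum([])
rsum([]) = 0  (base case)
Total: 45 + 49 + 2 + 0 = 96

96


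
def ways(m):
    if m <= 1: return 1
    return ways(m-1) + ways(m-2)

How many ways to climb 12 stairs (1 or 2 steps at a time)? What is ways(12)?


Building up from base cases:
ways(0) = 1
ways(1) = 1
ways(2) = ways(1) + ways(0) = 1 + 1 = 2
ways(3) = ways(2) + ways(1) = 2 + 1 = 3
ways(4) = ways(3) + ways(2) = 3 + 2 = 5
ways(5) = ways(4) + ways(3) = 5 + 3 = 8
ways(6) = ways(5) + ways(4) = 8 + 5 = 13
ways(7) = ways(6) + ways(5) = 13 + 8 = 21
ways(8) = ways(7) + ways(6) = 21 + 13 = 34
ways(9) = ways(8) + ways(7) = 34 + 21 = 55
ways(10) = ways(9) + ways(8) = 55 + 34 = 89
ways(11) = ways(10) + ways(9) = 89 + 55 = 144
ways(12) = ways(11) + ways(10) = 144 + 89 = 233

233


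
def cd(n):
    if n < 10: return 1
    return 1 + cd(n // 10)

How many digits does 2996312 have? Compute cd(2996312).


cd(2996312) = 1 + cd(299631)
cd(299631) = 1 + cd(29963)
cd(29963) = 1 + cd(2996)
cd(2996) = 1 + cd(299)
cd(299) = 1 + cd(29)
cd(29) = 1 + cd(2)
cd(2) = 1  (base case: 2 < 10)
Unwinding: 1 + 1 + 1 + 1 + 1 + 1 + 1 = 7

7


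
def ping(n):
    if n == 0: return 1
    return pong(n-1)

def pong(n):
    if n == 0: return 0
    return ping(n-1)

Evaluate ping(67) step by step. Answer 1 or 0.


ping(67) = pong(66)
pong(66) = ping(65)
ping(65) = pong(64)
pong(64) = ping(63)
ping(63) = pong(62)
pong(62) = ping(61)
ping(61) = pong(60)
pong(60) = ping(59)
ping(59) = pong(58)
pong(58) = ping(57)
ping(57) = pong(56)
pong(56) = ping(55)
ping(55) = pong(54)
pong(54) = ping(53)
ping(53) = pong(52)
pong(52) = ping(51)
ping(51) = pong(50)
pong(50) = ping(49)
ping(49) = pong(48)
pong(48) = ping(47)
ping(47) = pong(46)
pong(46) = ping(45)
ping(45) = pong(44)
pong(44) = ping(43)
ping(43) = pong(42)
pong(42) = ping(41)
ping(41) = pong(40)
pong(40) = ping(39)
ping(39) = pong(38)
pong(38) = ping(37)
ping(37) = pong(36)
pong(36) = ping(35)
ping(35) = pong(34)
pong(34) = ping(33)
ping(33) = pong(32)
pong(32) = ping(31)
ping(31) = pong(30)
pong(30) = ping(29)
ping(29) = pong(28)
pong(28) = ping(27)
ping(27) = pong(26)
pong(26) = ping(25)
ping(25) = pong(24)
pong(24) = ping(23)
ping(23) = pong(22)
pong(22) = ping(21)
ping(21) = pong(20)
pong(20) = ping(19)
ping(19) = pong(18)
pong(18) = ping(17)
ping(17) = pong(16)
pong(16) = ping(15)
ping(15) = pong(14)
pong(14) = ping(13)
ping(13) = pong(12)
pong(12) = ping(11)
ping(11) = pong(10)
pong(10) = ping(9)
ping(9) = pong(8)
pong(8) = ping(7)
ping(7) = pong(6)
pong(6) = ping(5)
ping(5) = pong(4)
pong(4) = ping(3)
ping(3) = pong(2)
pong(2) = ping(1)
ping(1) = pong(0)
pong(0) = 0  (base case)
Result: 0

0


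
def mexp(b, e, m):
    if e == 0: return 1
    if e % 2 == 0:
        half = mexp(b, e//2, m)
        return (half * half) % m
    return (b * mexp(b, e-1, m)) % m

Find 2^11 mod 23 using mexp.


mexp(2, 11, 23): e is odd, compute mexp(2, 10, 23)
  mexp(2, 10, 23): e is even, compute mexp(2, 5, 23)
    mexp(2, 5, 23): e is odd, compute mexp(2, 4, 23)
      mexp(2, 4, 23): e is even, compute mexp(2, 2, 23)
        mexp(2, 2, 23): e is even, compute mexp(2, 1, 23)
          mexp(2, 1, 23): e is odd, compute mexp(2, 0, 23)
          mexp(2, 0, 23) = 1
          (2 * 1) % 23 = 2
        half=2, (2*2) % 23 = 4
      half=4, (4*4) % 23 = 16
    (2 * 16) % 23 = 9
  half=9, (9*9) % 23 = 12
(2 * 12) % 23 = 1

1


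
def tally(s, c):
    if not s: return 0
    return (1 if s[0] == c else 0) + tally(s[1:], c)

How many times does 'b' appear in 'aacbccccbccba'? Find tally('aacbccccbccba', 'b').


s[0]='a' != 'b' -> 0
s[0]='a' != 'b' -> 0
s[0]='c' != 'b' -> 0
s[0]='b' == 'b' -> 1
s[0]='c' != 'b' -> 0
s[0]='c' != 'b' -> 0
s[0]='c' != 'b' -> 0
s[0]='c' != 'b' -> 0
s[0]='b' == 'b' -> 1
s[0]='c' != 'b' -> 0
s[0]='c' != 'b' -> 0
s[0]='b' == 'b' -> 1
s[0]='a' != 'b' -> 0
Sum: 0 + 0 + 0 + 1 + 0 + 0 + 0 + 0 + 1 + 0 + 0 + 1 + 0 = 3

3


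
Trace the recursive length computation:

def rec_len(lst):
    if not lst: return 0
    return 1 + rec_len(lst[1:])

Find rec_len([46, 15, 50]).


rec_len([46, 15, 50]) = 1 + rec_len([15, 50])
rec_len([15, 50]) = 1 + rec_len([50])
rec_len([50]) = 1 + rec_len([])
rec_len([]) = 0  (base case)
Unwinding: 1 + 1 + 1 + 0 = 3

3


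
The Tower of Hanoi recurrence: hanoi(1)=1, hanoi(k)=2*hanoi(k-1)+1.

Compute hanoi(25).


hanoi(25) = 2 * hanoi(24) + 1
hanoi(24) = 2 * hanoi(23) + 1
hanoi(23) = 2 * hanoi(22) + 1
hanoi(22) = 2 * hanoi(21) + 1
hanoi(21) = 2 * hanoi(20) + 1
hanoi(20) = 2 * hanoi(19) + 1
hanoi(19) = 2 * hanoi(18) + 1
hanoi(18) = 2 * hanoi(17) + 1
hanoi(17) = 2 * hanoi(16) + 1
hanoi(16) = 2 * hanoi(15) + 1
hanoi(15) = 2 * hanoi(14) + 1
hanoi(14) = 2 * hanoi(13) + 1
hanoi(13) = 2 * hanoi(12) + 1
hanoi(12) = 2 * hanoi(11) + 1
hanoi(11) = 2 * hanoi(10) + 1
hanoi(10) = 2 * hanoi(9) + 1
hanoi(9) = 2 * hanoi(8) + 1
hanoi(8) = 2 * hanoi(7) + 1
hanoi(7) = 2 * hanoi(6) + 1
hanoi(6) = 2 * hanoi(5) + 1
hanoi(5) = 2 * hanoi(4) + 1
hanoi(4) = 2 * hanoi(3) + 1
hanoi(3) = 2 * hanoi(2) + 1
hanoi(2) = 2 * hanoi(1) + 1
hanoi(1) = 1  (base case)
hanoi(2) = 2 * 1 + 1 = 3
hanoi(3) = 2 * 3 + 1 = 7
hanoi(4) = 2 * 7 + 1 = 15
hanoi(5) = 2 * 15 + 1 = 31
hanoi(6) = 2 * 31 + 1 = 63
hanoi(7) = 2 * 63 + 1 = 127
hanoi(8) = 2 * 127 + 1 = 255
hanoi(9) = 2 * 255 + 1 = 511
hanoi(10) = 2 * 511 + 1 = 1023
hanoi(11) = 2 * 1023 + 1 = 2047
hanoi(12) = 2 * 2047 + 1 = 4095
hanoi(13) = 2 * 4095 + 1 = 8191
hanoi(14) = 2 * 8191 + 1 = 16383
hanoi(15) = 2 * 16383 + 1 = 32767
hanoi(16) = 2 * 32767 + 1 = 65535
hanoi(17) = 2 * 65535 + 1 = 131071
hanoi(18) = 2 * 131071 + 1 = 262143
hanoi(19) = 2 * 262143 + 1 = 524287
hanoi(20) = 2 * 524287 + 1 = 1048575
hanoi(21) = 2 * 1048575 + 1 = 2097151
hanoi(22) = 2 * 2097151 + 1 = 4194303
hanoi(23) = 2 * 4194303 + 1 = 8388607
hanoi(24) = 2 * 8388607 + 1 = 16777215
hanoi(25) = 2 * 16777215 + 1 = 33554431

33554431


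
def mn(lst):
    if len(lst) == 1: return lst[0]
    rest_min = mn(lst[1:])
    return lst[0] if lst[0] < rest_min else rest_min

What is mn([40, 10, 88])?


mn([40, 10, 88]): compare 40 with mn([10, 88])
mn([10, 88]): compare 10 with mn([88])
mn([88]) = 88  (base case)
Compare 10 with 88 -> 10
Compare 40 with 10 -> 10

10


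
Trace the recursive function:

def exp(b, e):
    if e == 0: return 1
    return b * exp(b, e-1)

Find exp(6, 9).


exp(6, 9)
= 6 * exp(6, 8)
= 6 * 6 * exp(6, 7)
= 6 * 6 * 6 * exp(6, 6)
= 6 * 6 * 6 * 6 * exp(6, 5)
= 6 * 6 * 6 * 6 * 6 * exp(6, 4)
= 6 * 6 * 6 * 6 * 6 * 6 * exp(6, 3)
= 6 * 6 * 6 * 6 * 6 * 6 * 6 * exp(6, 2)
= 6 * 6 * 6 * 6 * 6 * 6 * 6 * 6 * exp(6, 1)
= 6 * 6 * 6 * 6 * 6 * 6 * 6 * 6 * 6 * exp(6, 0)
= 6 * 6 * 6 * 6 * 6 * 6 * 6 * 6 * 6 * 1
= 10077696

10077696


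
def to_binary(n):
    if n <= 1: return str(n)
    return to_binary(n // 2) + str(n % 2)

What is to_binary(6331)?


to_binary(6331) = to_binary(3165) + '1'
to_binary(3165) = to_binary(1582) + '1'
to_binary(1582) = to_binary(791) + '0'
to_binary(791) = to_binary(395) + '1'
to_binary(395) = to_binary(197) + '1'
to_binary(197) = to_binary(98) + '1'
to_binary(98) = to_binary(49) + '0'
to_binary(49) = to_binary(24) + '1'
to_binary(24) = to_binary(12) + '0'
to_binary(12) = to_binary(6) + '0'
to_binary(6) = to_binary(3) + '0'
to_binary(3) = to_binary(1) + '1'
to_binary(1) = '1'  (base case)
Concatenating: '1' + '1' + '0' + '0' + '0' + '1' + '0' + '1' + '1' + '1' + '0' + '1' + '1' = '1100010111011'

1100010111011


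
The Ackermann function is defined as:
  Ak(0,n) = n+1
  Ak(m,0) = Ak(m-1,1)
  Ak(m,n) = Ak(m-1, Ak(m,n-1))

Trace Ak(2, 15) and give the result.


Ak(2, 15) = Ak(1, Ak(2, 14))
  Ak(2, 14) = Ak(1, Ak(2, 13))
    Ak(2, 13) = Ak(1, Ak(2, 12))
      Ak(2, 12) = Ak(1, Ak(2, 11))
        Ak(2, 11) = Ak(1, Ak(2, 10))
          Ak(2, 10) = Ak(1, Ak(2, 9))
          Ak(2, 9) = Ak(1, Ak(2, 8))
          Ak(2, 8) = Ak(1, Ak(2, 7))
          Ak(2, 7) = Ak(1, Ak(2, 6))
          Ak(2, 6) = Ak(1, Ak(2, 5))
          Ak(2, 5) = Ak(1, Ak(2, 4))
          Ak(2, 4) = Ak(1, Ak(2, 3))
          Ak(2, 3) = Ak(1, Ak(2, 2))
          Ak(2, 2) = Ak(1, Ak(2, 1))
          Ak(2, 1) = Ak(1, Ak(2, 0))
          Ak(2, 0) = Ak(1, 1)
          Ak(1, 1) = Ak(0, Ak(1, 0))
          Ak(1, 0) = Ak(0, 1)
          Ak(0, 1) = 2
            = Ak(0, 2)
          Ak(0, 2) = 3
            = Ak(1, 3)
          Ak(1, 3) = Ak(0, Ak(1, 2))
          Ak(1, 2) = Ak(0, Ak(1, 1))
          Ak(1, 1) = Ak(0, Ak(1, 0))
... (trace truncated)
Result: Ak(2, 15) = 33

33


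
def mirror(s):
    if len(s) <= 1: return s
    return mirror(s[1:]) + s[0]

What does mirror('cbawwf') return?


mirror('cbawwf') = mirror('bawwf') + 'c'
mirror('bawwf') = mirror('awwf') + 'b'
mirror('awwf') = mirror('wwf') + 'a'
mirror('wwf') = mirror('wf') + 'w'
mirror('wf') = mirror('f') + 'w'
mirror('f') = 'f'  (base case)
Concatenating: 'f' + 'w' + 'w' + 'a' + 'b' + 'c' = 'fwwabc'

fwwabc


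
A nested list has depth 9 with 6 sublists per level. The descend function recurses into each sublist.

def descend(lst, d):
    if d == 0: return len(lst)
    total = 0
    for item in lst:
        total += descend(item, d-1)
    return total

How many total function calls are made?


At depth 0 (root): 1 call
At depth 1: each of 1 parents calls descend on 6 children = 6 calls
At depth 2: each of 6 parents calls descend on 6 children = 36 calls
At depth 3: each of 36 parents calls descend on 6 children = 216 calls
At depth 4: each of 216 parents calls descend on 6 children = 1296 calls
At depth 5: each of 1296 parents calls descend on 6 children = 7776 calls
At depth 6: each of 7776 parents calls descend on 6 children = 46656 calls
At depth 7: each of 46656 parents calls descend on 6 children = 279936 calls
At depth 8: each of 279936 parents calls descend on 6 children = 1679616 calls
At depth 9: each of 1679616 parents calls descend on 6 children = 10077696 calls
Total: 1 + 6 + 36 + 216 + 1296 + 7776 + 46656 + 279936 + 1679616 + 10077696 = 12093235

12093235


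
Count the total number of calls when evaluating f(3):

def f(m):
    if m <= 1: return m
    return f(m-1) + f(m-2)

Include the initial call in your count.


Let C(n) = total calls for f(n)
C(0) = 1, C(1) = 1
C(2) = 1 + C(1) + C(0) = 1 + 1 + 1 = 3
C(3) = 1 + C(2) + C(1) = 1 + 3 + 1 = 5

5


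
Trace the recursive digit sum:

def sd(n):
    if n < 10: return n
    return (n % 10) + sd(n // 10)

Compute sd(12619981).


sd(12619981) = 1 + sd(1261998)
sd(1261998) = 8 + sd(126199)
sd(126199) = 9 + sd(12619)
sd(12619) = 9 + sd(1261)
sd(1261) = 1 + sd(126)
sd(126) = 6 + sd(12)
sd(12) = 2 + sd(1)
sd(1) = 1  (base case)
Total: 1 + 8 + 9 + 9 + 1 + 6 + 2 + 1 = 37

37


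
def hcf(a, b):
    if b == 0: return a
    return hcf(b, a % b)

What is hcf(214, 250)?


hcf(214, 250) = hcf(250, 214)
hcf(250, 214) = hcf(214, 36)
hcf(214, 36) = hcf(36, 34)
hcf(36, 34) = hcf(34, 2)
hcf(34, 2) = hcf(2, 0)
hcf(2, 0) = 2  (base case)

2


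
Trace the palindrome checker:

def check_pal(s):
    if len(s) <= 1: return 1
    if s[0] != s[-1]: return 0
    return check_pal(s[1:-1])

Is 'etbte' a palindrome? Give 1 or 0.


check_pal('etbte'): s[0]='e' == s[-1]='e' -> check check_pal('tbt')
check_pal('tbt'): s[0]='t' == s[-1]='t' -> check check_pal('b')
check_pal('b'): len <= 1 -> return 1  (base case)
Result: 1 (palindrome)

1


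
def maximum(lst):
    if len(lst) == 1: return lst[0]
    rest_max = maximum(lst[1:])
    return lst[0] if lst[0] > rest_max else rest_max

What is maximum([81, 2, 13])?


maximum([81, 2, 13]): compare 81 with maximum([2, 13])
maximum([2, 13]): compare 2 with maximum([13])
maximum([13]) = 13  (base case)
Compare 2 with 13 -> 13
Compare 81 with 13 -> 81

81


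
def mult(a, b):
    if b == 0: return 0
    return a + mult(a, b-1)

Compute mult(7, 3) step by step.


mult(7, 3) = 7 + mult(7, 2)
mult(7, 2) = 7 + mult(7, 1)
mult(7, 1) = 7 + mult(7, 0)
mult(7, 0) = 0  (base case)
Total: 7 + 7 + 7 + 0 = 21

21


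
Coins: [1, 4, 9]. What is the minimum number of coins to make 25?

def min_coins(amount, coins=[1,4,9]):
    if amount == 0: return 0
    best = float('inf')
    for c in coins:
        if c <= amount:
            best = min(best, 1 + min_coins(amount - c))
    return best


Building up with DP:
min_coins(0) = 0
min_coins(1) = min(1+min_coins(0)=1+0=1) = 1
min_coins(2) = min(1+min_coins(1)=1+1=2) = 2
min_coins(3) = min(1+min_coins(2)=1+2=3) = 3
min_coins(4) = min(1+min_coins(3)=1+3=4, 1+min_coins(0)=1+0=1) = 1
min_coins(5) = min(1+min_coins(4)=1+1=2, 1+min_coins(1)=1+1=2) = 2
min_coins(6) = min(1+min_coins(5)=1+2=3, 1+min_coins(2)=1+2=3) = 3
min_coins(7) = min(1+min_coins(6)=1+3=4, 1+min_coins(3)=1+3=4) = 4
min_coins(8) = min(1+min_coins(7)=1+4=5, 1+min_coins(4)=1+1=2) = 2
min_coins(9) = min(1+min_coins(8)=1+2=3, 1+min_coins(5)=1+2=3, 1+min_coins(0)=1+0=1) = 1
min_coins(10) = min(1+min_coins(9)=1+1=2, 1+min_coins(6)=1+3=4, 1+min_coins(1)=1+1=2) = 2
min_coins(11) = min(1+min_coins(10)=1+2=3, 1+min_coins(7)=1+4=5, 1+min_coins(2)=1+2=3) = 3
min_coins(12) = min(1+min_coins(11)=1+3=4, 1+min_coins(8)=1+2=3, 1+min_coins(3)=1+3=4) = 3
min_coins(13) = min(1+min_coins(12)=1+3=4, 1+min_coins(9)=1+1=2, 1+min_coins(4)=1+1=2) = 2
min_coins(14) = min(1+min_coins(13)=1+2=3, 1+min_coins(10)=1+2=3, 1+min_coins(5)=1+2=3) = 3
min_coins(15) = min(1+min_coins(14)=1+3=4, 1+min_coins(11)=1+3=4, 1+min_coins(6)=1+3=4) = 4
min_coins(16) = min(1+min_coins(15)=1+4=5, 1+min_coins(12)=1+3=4, 1+min_coins(7)=1+4=5) = 4
min_coins(17) = min(1+min_coins(16)=1+4=5, 1+min_coins(13)=1+2=3, 1+min_coins(8)=1+2=3) = 3
min_coins(18) = min(1+min_coins(17)=1+3=4, 1+min_coins(14)=1+3=4, 1+min_coins(9)=1+1=2) = 2
min_coins(19) = min(1+min_coins(18)=1+2=3, 1+min_coins(15)=1+4=5, 1+min_coins(10)=1+2=3) = 3
min_coins(20) = min(1+min_coins(19)=1+3=4, 1+min_coins(16)=1+4=5, 1+min_coins(11)=1+3=4) = 4
min_coins(21) = min(1+min_coins(20)=1+4=5, 1+min_coins(17)=1+3=4, 1+min_coins(12)=1+3=4) = 4
min_coins(22) = min(1+min_coins(21)=1+4=5, 1+min_coins(18)=1+2=3, 1+min_coins(13)=1+2=3) = 3
min_coins(23) = min(1+min_coins(22)=1+3=4, 1+min_coins(19)=1+3=4, 1+min_coins(14)=1+3=4) = 4
min_coins(24) = min(1+min_coins(23)=1+4=5, 1+min_coins(20)=1+4=5, 1+min_coins(15)=1+4=5) = 5
min_coins(25) = min(1+min_coins(24)=1+5=6, 1+min_coins(21)=1+4=5, 1+min_coins(16)=1+4=5) = 5

5


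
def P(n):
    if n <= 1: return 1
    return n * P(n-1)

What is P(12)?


P(12)
= 12 * P(11)
= 12 * 11 * P(10)
= 12 * 11 * 10 * P(9)
= 12 * 11 * 10 * 9 * P(8)
= 12 * 11 * 10 * 9 * 8 * P(7)
= 12 * 11 * 10 * 9 * 8 * 7 * P(6)
= 12 * 11 * 10 * 9 * 8 * 7 * 6 * P(5)
= 12 * 11 * 10 * 9 * 8 * 7 * 6 * 5 * P(4)
= 12 * 11 * 10 * 9 * 8 * 7 * 6 * 5 * 4 * P(3)
= 12 * 11 * 10 * 9 * 8 * 7 * 6 * 5 * 4 * 3 * P(2)
= 12 * 11 * 10 * 9 * 8 * 7 * 6 * 5 * 4 * 3 * 2 * P(1)
= 12 * 11 * 10 * 9 * 8 * 7 * 6 * 5 * 4 * 3 * 2 * 1
= 479001600

479001600


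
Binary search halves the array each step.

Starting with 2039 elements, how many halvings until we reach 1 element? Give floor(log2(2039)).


2039 / 2 = 1019
1019 / 2 = 509
509 / 2 = 254
254 / 2 = 127
127 / 2 = 63
63 / 2 = 31
31 / 2 = 15
15 / 2 = 7
7 / 2 = 3
3 / 2 = 1
Reached 1 after 10 halvings

10


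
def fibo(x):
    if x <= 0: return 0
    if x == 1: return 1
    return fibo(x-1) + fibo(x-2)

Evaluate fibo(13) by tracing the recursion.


Computing fibo(13) bottom-up:
fibo(0) = 0
fibo(1) = 1
fibo(2) = fibo(1) + fibo(0) = 1 + 0 = 1
fibo(3) = fibo(2) + fibo(1) = 1 + 1 = 2
fibo(4) = fibo(3) + fibo(2) = 2 + 1 = 3
fibo(5) = fibo(4) + fibo(3) = 3 + 2 = 5
fibo(6) = fibo(5) + fibo(4) = 5 + 3 = 8
fibo(7) = fibo(6) + fibo(5) = 8 + 5 = 13
fibo(8) = fibo(7) + fibo(6) = 13 + 8 = 21
fibo(9) = fibo(8) + fibo(7) = 21 + 13 = 34
fibo(10) = fibo(9) + fibo(8) = 34 + 21 = 55
fibo(11) = fibo(10) + fibo(9) = 55 + 34 = 89
fibo(12) = fibo(11) + fibo(10) = 89 + 55 = 144
fibo(13) = fibo(12) + fibo(11) = 144 + 89 = 233

233


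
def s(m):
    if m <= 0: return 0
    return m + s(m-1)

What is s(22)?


s(22)
= 22 + 21 + 20 + 19 + 18 + 17 + 16 + 15 + 14 + 13 + 12 + 11 + 10 + 9 + 8 + 7 + 6 + 5 + 4 + 3 + 2 + 1 + s(0)
= 22 + 21 + 20 + 19 + 18 + 17 + 16 + 15 + 14 + 13 + 12 + 11 + 10 + 9 + 8 + 7 + 6 + 5 + 4 + 3 + 2 + 1 + 0
= 253

253


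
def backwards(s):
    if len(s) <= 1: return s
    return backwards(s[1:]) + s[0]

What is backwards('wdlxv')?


backwards('wdlxv') = backwards('dlxv') + 'w'
backwards('dlxv') = backwards('lxv') + 'd'
backwards('lxv') = backwards('xv') + 'l'
backwards('xv') = backwards('v') + 'x'
backwards('v') = 'v'  (base case)
Concatenating: 'v' + 'x' + 'l' + 'd' + 'w' = 'vxldw'

vxldw


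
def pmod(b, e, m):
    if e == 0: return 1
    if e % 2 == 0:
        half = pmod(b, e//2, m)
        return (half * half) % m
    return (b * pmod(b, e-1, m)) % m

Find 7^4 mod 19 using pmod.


pmod(7, 4, 19): e is even, compute pmod(7, 2, 19)
  pmod(7, 2, 19): e is even, compute pmod(7, 1, 19)
    pmod(7, 1, 19): e is odd, compute pmod(7, 0, 19)
      pmod(7, 0, 19) = 1
    (7 * 1) % 19 = 7
  half=7, (7*7) % 19 = 11
half=11, (11*11) % 19 = 7

7


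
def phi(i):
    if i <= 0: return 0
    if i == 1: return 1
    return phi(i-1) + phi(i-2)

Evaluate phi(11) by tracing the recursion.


Computing phi(11) bottom-up:
phi(0) = 0
phi(1) = 1
phi(2) = phi(1) + phi(0) = 1 + 0 = 1
phi(3) = phi(2) + phi(1) = 1 + 1 = 2
phi(4) = phi(3) + phi(2) = 2 + 1 = 3
phi(5) = phi(4) + phi(3) = 3 + 2 = 5
phi(6) = phi(5) + phi(4) = 5 + 3 = 8
phi(7) = phi(6) + phi(5) = 8 + 5 = 13
phi(8) = phi(7) + phi(6) = 13 + 8 = 21
phi(9) = phi(8) + phi(7) = 21 + 13 = 34
phi(10) = phi(9) + phi(8) = 34 + 21 = 55
phi(11) = phi(10) + phi(9) = 55 + 34 = 89

89


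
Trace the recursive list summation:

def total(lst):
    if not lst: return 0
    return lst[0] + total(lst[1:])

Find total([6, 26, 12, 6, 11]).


total([6, 26, 12, 6, 11]) = 6 + total([26, 12, 6, 11])
total([26, 12, 6, 11]) = 26 + total([12, 6, 11])
total([12, 6, 11]) = 12 + total([6, 11])
total([6, 11]) = 6 + total([11])
total([11]) = 11 + total([])
total([]) = 0  (base case)
Total: 6 + 26 + 12 + 6 + 11 + 0 = 61

61


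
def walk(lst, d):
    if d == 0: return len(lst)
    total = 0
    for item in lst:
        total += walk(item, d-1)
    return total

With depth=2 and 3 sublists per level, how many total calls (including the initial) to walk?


At depth 0 (root): 1 call
At depth 1: each of 1 parents calls walk on 3 children = 3 calls
At depth 2: each of 3 parents calls walk on 3 children = 9 calls
Total: 1 + 3 + 9 = 13

13


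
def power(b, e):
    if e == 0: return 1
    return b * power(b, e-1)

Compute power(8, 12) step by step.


power(8, 12)
= 8 * power(8, 11)
= 8 * 8 * power(8, 10)
= 8 * 8 * 8 * power(8, 9)
= 8 * 8 * 8 * 8 * power(8, 8)
= 8 * 8 * 8 * 8 * 8 * power(8, 7)
= 8 * 8 * 8 * 8 * 8 * 8 * power(8, 6)
= 8 * 8 * 8 * 8 * 8 * 8 * 8 * power(8, 5)
= 8 * 8 * 8 * 8 * 8 * 8 * 8 * 8 * power(8, 4)
= 8 * 8 * 8 * 8 * 8 * 8 * 8 * 8 * 8 * power(8, 3)
= 8 * 8 * 8 * 8 * 8 * 8 * 8 * 8 * 8 * 8 * power(8, 2)
= 8 * 8 * 8 * 8 * 8 * 8 * 8 * 8 * 8 * 8 * 8 * power(8, 1)
= 8 * 8 * 8 * 8 * 8 * 8 * 8 * 8 * 8 * 8 * 8 * 8 * power(8, 0)
= 8 * 8 * 8 * 8 * 8 * 8 * 8 * 8 * 8 * 8 * 8 * 8 * 1
= 68719476736

68719476736


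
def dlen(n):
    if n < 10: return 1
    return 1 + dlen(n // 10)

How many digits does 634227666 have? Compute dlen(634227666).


dlen(634227666) = 1 + dlen(63422766)
dlen(63422766) = 1 + dlen(6342276)
dlen(6342276) = 1 + dlen(634227)
dlen(634227) = 1 + dlen(63422)
dlen(63422) = 1 + dlen(6342)
dlen(6342) = 1 + dlen(634)
dlen(634) = 1 + dlen(63)
dlen(63) = 1 + dlen(6)
dlen(6) = 1  (base case: 6 < 10)
Unwinding: 1 + 1 + 1 + 1 + 1 + 1 + 1 + 1 + 1 = 9

9


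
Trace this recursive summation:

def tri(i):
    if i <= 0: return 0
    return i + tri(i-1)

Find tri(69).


tri(69)
= 69 + 68 + 67 + 66 + 65 + 64 + 63 + 62 + 61 + 60 + 59 + 58 + 57 + 56 + 55 + 54 + 53 + 52 + 51 + 50 + 49 + 48 + 47 + 46 + 45 + 44 + 43 + 42 + 41 + 40 + 39 + 38 + 37 + 36 + 35 + 34 + 33 + 32 + 31 + 30 + 29 + 28 + 27 + 26 + 25 + 24 + 23 + 22 + 21 + 20 + 19 + 18 + 17 + 16 + 15 + 14 + 13 + 12 + 11 + 10 + 9 + 8 + 7 + 6 + 5 + 4 + 3 + 2 + 1 + tri(0)
= 69 + 68 + 67 + 66 + 65 + 64 + 63 + 62 + 61 + 60 + 59 + 58 + 57 + 56 + 55 + 54 + 53 + 52 + 51 + 50 + 49 + 48 + 47 + 46 + 45 + 44 + 43 + 42 + 41 + 40 + 39 + 38 + 37 + 36 + 35 + 34 + 33 + 32 + 31 + 30 + 29 + 28 + 27 + 26 + 25 + 24 + 23 + 22 + 21 + 20 + 19 + 18 + 17 + 16 + 15 + 14 + 13 + 12 + 11 + 10 + 9 + 8 + 7 + 6 + 5 + 4 + 3 + 2 + 1 + 0
= 2415

2415


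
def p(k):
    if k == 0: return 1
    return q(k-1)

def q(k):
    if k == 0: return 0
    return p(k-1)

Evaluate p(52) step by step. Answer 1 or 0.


p(52) = q(51)
q(51) = p(50)
p(50) = q(49)
q(49) = p(48)
p(48) = q(47)
q(47) = p(46)
p(46) = q(45)
q(45) = p(44)
p(44) = q(43)
q(43) = p(42)
p(42) = q(41)
q(41) = p(40)
p(40) = q(39)
q(39) = p(38)
p(38) = q(37)
q(37) = p(36)
p(36) = q(35)
q(35) = p(34)
p(34) = q(33)
q(33) = p(32)
p(32) = q(31)
q(31) = p(30)
p(30) = q(29)
q(29) = p(28)
p(28) = q(27)
q(27) = p(26)
p(26) = q(25)
q(25) = p(24)
p(24) = q(23)
q(23) = p(22)
p(22) = q(21)
q(21) = p(20)
p(20) = q(19)
q(19) = p(18)
p(18) = q(17)
q(17) = p(16)
p(16) = q(15)
q(15) = p(14)
p(14) = q(13)
q(13) = p(12)
p(12) = q(11)
q(11) = p(10)
p(10) = q(9)
q(9) = p(8)
p(8) = q(7)
q(7) = p(6)
p(6) = q(5)
q(5) = p(4)
p(4) = q(3)
q(3) = p(2)
p(2) = q(1)
q(1) = p(0)
p(0) = 1  (base case)
Result: 1

1


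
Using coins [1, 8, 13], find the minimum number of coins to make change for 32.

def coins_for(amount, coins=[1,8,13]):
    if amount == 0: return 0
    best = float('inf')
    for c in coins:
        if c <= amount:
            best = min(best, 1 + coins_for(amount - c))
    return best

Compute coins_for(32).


Building up with DP:
coins_for(0) = 0
coins_for(1) = min(1+coins_for(0)=1+0=1) = 1
coins_for(2) = min(1+coins_for(1)=1+1=2) = 2
coins_for(3) = min(1+coins_for(2)=1+2=3) = 3
coins_for(4) = min(1+coins_for(3)=1+3=4) = 4
coins_for(5) = min(1+coins_for(4)=1+4=5) = 5
coins_for(6) = min(1+coins_for(5)=1+5=6) = 6
coins_for(7) = min(1+coins_for(6)=1+6=7) = 7
coins_for(8) = min(1+coins_for(7)=1+7=8, 1+coins_for(0)=1+0=1) = 1
coins_for(9) = min(1+coins_for(8)=1+1=2, 1+coins_for(1)=1+1=2) = 2
coins_for(10) = min(1+coins_for(9)=1+2=3, 1+coins_for(2)=1+2=3) = 3
coins_for(11) = min(1+coins_for(10)=1+3=4, 1+coins_for(3)=1+3=4) = 4
coins_for(12) = min(1+coins_for(11)=1+4=5, 1+coins_for(4)=1+4=5) = 5
coins_for(13) = min(1+coins_for(12)=1+5=6, 1+coins_for(5)=1+5=6, 1+coins_for(0)=1+0=1) = 1
coins_for(14) = min(1+coins_for(13)=1+1=2, 1+coins_for(6)=1+6=7, 1+coins_for(1)=1+1=2) = 2
coins_for(15) = min(1+coins_for(14)=1+2=3, 1+coins_for(7)=1+7=8, 1+coins_for(2)=1+2=3) = 3
coins_for(16) = min(1+coins_for(15)=1+3=4, 1+coins_for(8)=1+1=2, 1+coins_for(3)=1+3=4) = 2
coins_for(17) = min(1+coins_for(16)=1+2=3, 1+coins_for(9)=1+2=3, 1+coins_for(4)=1+4=5) = 3
coins_for(18) = min(1+coins_for(17)=1+3=4, 1+coins_for(10)=1+3=4, 1+coins_for(5)=1+5=6) = 4
coins_for(19) = min(1+coins_for(18)=1+4=5, 1+coins_for(11)=1+4=5, 1+coins_for(6)=1+6=7) = 5
coins_for(20) = min(1+coins_for(19)=1+5=6, 1+coins_for(12)=1+5=6, 1+coins_for(7)=1+7=8) = 6
coins_for(21) = min(1+coins_for(20)=1+6=7, 1+coins_for(13)=1+1=2, 1+coins_for(8)=1+1=2) = 2
coins_for(22) = min(1+coins_for(21)=1+2=3, 1+coins_for(14)=1+2=3, 1+coins_for(9)=1+2=3) = 3
coins_for(23) = min(1+coins_for(22)=1+3=4, 1+coins_for(15)=1+3=4, 1+coins_for(10)=1+3=4) = 4
coins_for(24) = min(1+coins_for(23)=1+4=5, 1+coins_for(16)=1+2=3, 1+coins_for(11)=1+4=5) = 3
coins_for(25) = min(1+coins_for(24)=1+3=4, 1+coins_for(17)=1+3=4, 1+coins_for(12)=1+5=6) = 4
coins_for(26) = min(1+coins_for(25)=1+4=5, 1+coins_for(18)=1+4=5, 1+coins_for(13)=1+1=2) = 2
coins_for(27) = min(1+coins_for(26)=1+2=3, 1+coins_for(19)=1+5=6, 1+coins_for(14)=1+2=3) = 3
coins_for(28) = min(1+coins_for(27)=1+3=4, 1+coins_for(20)=1+6=7, 1+coins_for(15)=1+3=4) = 4
coins_for(29) = min(1+coins_for(28)=1+4=5, 1+coins_for(21)=1+2=3, 1+coins_for(16)=1+2=3) = 3
coins_for(30) = min(1+coins_for(29)=1+3=4, 1+coins_for(22)=1+3=4, 1+coins_for(17)=1+3=4) = 4
coins_for(31) = min(1+coins_for(30)=1+4=5, 1+coins_for(23)=1+4=5, 1+coins_for(18)=1+4=5) = 5
coins_for(32) = min(1+coins_for(31)=1+5=6, 1+coins_for(24)=1+3=4, 1+coins_for(19)=1+5=6) = 4

4


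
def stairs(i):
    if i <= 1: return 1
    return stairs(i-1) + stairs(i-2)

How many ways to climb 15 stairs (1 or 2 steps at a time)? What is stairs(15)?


Building up from base cases:
stairs(0) = 1
stairs(1) = 1
stairs(2) = stairs(1) + stairs(0) = 1 + 1 = 2
stairs(3) = stairs(2) + stairs(1) = 2 + 1 = 3
stairs(4) = stairs(3) + stairs(2) = 3 + 2 = 5
stairs(5) = stairs(4) + stairs(3) = 5 + 3 = 8
stairs(6) = stairs(5) + stairs(4) = 8 + 5 = 13
stairs(7) = stairs(6) + stairs(5) = 13 + 8 = 21
stairs(8) = stairs(7) + stairs(6) = 21 + 13 = 34
stairs(9) = stairs(8) + stairs(7) = 34 + 21 = 55
stairs(10) = stairs(9) + stairs(8) = 55 + 34 = 89
stairs(11) = stairs(10) + stairs(9) = 89 + 55 = 144
stairs(12) = stairs(11) + stairs(10) = 144 + 89 = 233
stairs(13) = stairs(12) + stairs(11) = 233 + 144 = 377
stairs(14) = stairs(13) + stairs(12) = 377 + 233 = 610
stairs(15) = stairs(14) + stairs(13) = 610 + 377 = 987

987


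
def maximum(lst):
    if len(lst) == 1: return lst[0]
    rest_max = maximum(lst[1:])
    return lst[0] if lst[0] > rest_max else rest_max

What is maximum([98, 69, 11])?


maximum([98, 69, 11]): compare 98 with maximum([69, 11])
maximum([69, 11]): compare 69 with maximum([11])
maximum([11]) = 11  (base case)
Compare 69 with 11 -> 69
Compare 98 with 69 -> 98

98


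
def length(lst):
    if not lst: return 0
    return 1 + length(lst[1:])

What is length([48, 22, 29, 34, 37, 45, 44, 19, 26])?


length([48, 22, 29, 34, 37, 45, 44, 19, 26]) = 1 + length([22, 29, 34, 37, 45, 44, 19, 26])
length([22, 29, 34, 37, 45, 44, 19, 26]) = 1 + length([29, 34, 37, 45, 44, 19, 26])
length([29, 34, 37, 45, 44, 19, 26]) = 1 + length([34, 37, 45, 44, 19, 26])
length([34, 37, 45, 44, 19, 26]) = 1 + length([37, 45, 44, 19, 26])
length([37, 45, 44, 19, 26]) = 1 + length([45, 44, 19, 26])
length([45, 44, 19, 26]) = 1 + length([44, 19, 26])
length([44, 19, 26]) = 1 + length([19, 26])
length([19, 26]) = 1 + length([26])
length([26]) = 1 + length([])
length([]) = 0  (base case)
Unwinding: 1 + 1 + 1 + 1 + 1 + 1 + 1 + 1 + 1 + 0 = 9

9
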